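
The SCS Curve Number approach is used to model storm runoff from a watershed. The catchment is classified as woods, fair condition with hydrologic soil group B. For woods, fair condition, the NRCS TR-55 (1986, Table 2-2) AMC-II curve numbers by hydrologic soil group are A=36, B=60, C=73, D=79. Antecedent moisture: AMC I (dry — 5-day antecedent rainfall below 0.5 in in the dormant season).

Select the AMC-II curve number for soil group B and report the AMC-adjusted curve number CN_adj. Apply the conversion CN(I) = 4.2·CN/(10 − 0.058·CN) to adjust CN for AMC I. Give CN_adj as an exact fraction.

NRCS table: woods, fair condition, soil group B → CN(II) = 60
Dry (AMC I): CN(I) = 4.2·60/(10 − 0.058·60) = 252/(163/25) = 6300/163 ≈ 38.650

CN_adj = 6300/163 ≈ 38.650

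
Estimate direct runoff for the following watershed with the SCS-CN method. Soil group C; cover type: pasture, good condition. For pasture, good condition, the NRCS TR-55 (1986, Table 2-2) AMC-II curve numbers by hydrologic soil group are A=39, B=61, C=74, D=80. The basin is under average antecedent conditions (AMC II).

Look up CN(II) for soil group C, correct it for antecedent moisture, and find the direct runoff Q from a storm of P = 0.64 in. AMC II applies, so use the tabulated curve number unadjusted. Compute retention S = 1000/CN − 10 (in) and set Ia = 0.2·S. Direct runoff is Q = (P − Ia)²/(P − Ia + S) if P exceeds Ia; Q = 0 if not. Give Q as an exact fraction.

Q = 0 in ≈ 0.000 in

NRCS table: pasture, good condition, soil group C → CN(II) = 74
Average conditions: CN = 74 (no AMC adjustment).
Max retention: S = 1000/74 − 10 = 130/37 in (≈ 3.514 in)
Ia = 0.2S: 0.2·3.514 = 0.703 in (exactly 26/37)
P = 0.640 ≤ Ia = 0.703 in: entire storm abstracted, Q = 0.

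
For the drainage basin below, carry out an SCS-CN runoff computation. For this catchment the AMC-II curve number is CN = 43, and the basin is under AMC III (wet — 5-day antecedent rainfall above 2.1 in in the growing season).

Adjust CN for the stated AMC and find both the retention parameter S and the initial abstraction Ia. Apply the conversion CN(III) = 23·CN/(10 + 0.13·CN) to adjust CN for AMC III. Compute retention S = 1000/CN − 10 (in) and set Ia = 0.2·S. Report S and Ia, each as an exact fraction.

Wet (AMC III): CN(III) = 23·43/(10 + 0.13·43) = 989/(1559/100) = 98900/1559 ≈ 63.438
Max retention: S = 1000/(98900/1559) − 10 = 5700/989 in (≈ 5.763 in)
Ia = 0.2·(5700/989) = 1140/989 in ≈ 1.153 in

S = 5700/989 in ≈ 5.763 in; Ia = 1140/989 in ≈ 1.153 in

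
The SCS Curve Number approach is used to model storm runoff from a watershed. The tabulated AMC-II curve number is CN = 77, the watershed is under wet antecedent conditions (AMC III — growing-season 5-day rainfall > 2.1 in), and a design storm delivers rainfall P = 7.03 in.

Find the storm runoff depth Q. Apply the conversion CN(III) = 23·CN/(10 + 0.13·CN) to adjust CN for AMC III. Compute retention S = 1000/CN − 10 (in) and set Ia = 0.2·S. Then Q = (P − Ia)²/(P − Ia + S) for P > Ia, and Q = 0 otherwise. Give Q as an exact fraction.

Q = 2717641161/478408700 in ≈ 5.681 in

Adjust CN=77 to AMC III: 23·77/(10 + 0.13·77) → 1771 ÷ (2001/100) = 7700/87 ≈ 88.506
S = 1000/(7700/87) − 10 = 100/77 in ≈ 1.299 in
Initial abstraction Ia = S/5 = (100/77)/5 = 20/77 ≈ 0.260 in
Excess rainfall: 7.030 − 0.260 = 6.770 in; P > Ia so Q > 0
Q = (52131/7700)²/((52131/7700) + 100/77) = (2717641161/59290000)/(62131/7700) = 2717641161/478408700 in ≈ 5.681 in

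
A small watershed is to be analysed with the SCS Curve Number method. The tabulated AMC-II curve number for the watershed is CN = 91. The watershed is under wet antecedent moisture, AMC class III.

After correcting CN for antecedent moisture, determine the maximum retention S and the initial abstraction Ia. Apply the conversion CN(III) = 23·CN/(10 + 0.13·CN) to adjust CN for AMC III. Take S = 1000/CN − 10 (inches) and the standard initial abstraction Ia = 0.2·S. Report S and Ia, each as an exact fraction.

S = 900/2093 in ≈ 0.430 in; Ia = 180/2093 in ≈ 0.086 in

Wet (AMC III): CN(III) = 23·91/(10 + 0.13·91) = 2093/(2183/100) = 209300/2183 ≈ 95.877
Retention S: 1000/CN − 10 with CN=95.877 → S = 900/2093 ≈ 0.430 in
Ia = 0.2·(900/2093) = 180/2093 in ≈ 0.086 in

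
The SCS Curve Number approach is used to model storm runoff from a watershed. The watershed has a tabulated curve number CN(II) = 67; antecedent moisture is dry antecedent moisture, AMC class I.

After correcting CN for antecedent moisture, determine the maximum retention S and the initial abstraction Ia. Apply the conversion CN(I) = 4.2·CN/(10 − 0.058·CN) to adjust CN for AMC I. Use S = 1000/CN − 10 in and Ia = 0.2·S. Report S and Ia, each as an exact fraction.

Adjust CN=67 to AMC I: 4.2·67/(10 − 0.058·67) → (1407/5) ÷ (3057/500) = 46900/1019 ≈ 46.026
Max retention: S = 1000/(46900/1019) − 10 = 5500/469 in (≈ 11.727 in)
Ia = 0.2·(5500/469) = 1100/469 in ≈ 2.345 in

S = 5500/469 in ≈ 11.727 in; Ia = 1100/469 in ≈ 2.345 in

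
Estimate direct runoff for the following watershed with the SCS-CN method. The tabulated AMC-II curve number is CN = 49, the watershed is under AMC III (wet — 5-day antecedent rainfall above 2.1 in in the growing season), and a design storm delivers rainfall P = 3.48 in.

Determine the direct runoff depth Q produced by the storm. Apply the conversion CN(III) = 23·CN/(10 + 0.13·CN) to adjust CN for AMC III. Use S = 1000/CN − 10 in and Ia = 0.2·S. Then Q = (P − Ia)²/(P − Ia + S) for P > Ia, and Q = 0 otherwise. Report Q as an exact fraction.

Q = 1754452467/1878793525 in ≈ 0.934 in

Wet (AMC III): CN(III) = 23·49/(10 + 0.13·49) = 1127/(1637/100) = 112700/1637 ≈ 68.845
Max retention: S = 1000/(112700/1637) − 10 = 5100/1127 in (≈ 4.525 in)
Ia = 0.2S: 0.2·4.525 = 0.905 in (exactly 1020/1127)
Excess rainfall: 3.480 − 0.905 = 2.575 in; P > Ia so Q > 0
Q: (72549/28175)² ÷ (200049/28175) = 1754452467/1878793525 in (≈ 0.934 in)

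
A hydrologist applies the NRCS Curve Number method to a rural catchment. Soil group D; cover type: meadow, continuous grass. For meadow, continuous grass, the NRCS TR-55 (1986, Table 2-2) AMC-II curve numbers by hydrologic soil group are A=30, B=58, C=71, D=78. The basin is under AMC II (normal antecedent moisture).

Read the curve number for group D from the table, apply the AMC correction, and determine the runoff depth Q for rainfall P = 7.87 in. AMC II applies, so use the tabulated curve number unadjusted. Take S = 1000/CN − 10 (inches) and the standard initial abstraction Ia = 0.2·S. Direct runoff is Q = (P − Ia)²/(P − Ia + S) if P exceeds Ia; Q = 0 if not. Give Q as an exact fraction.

Q = 811851049/154022700 in ≈ 5.271 in

NRCS table: meadow, continuous grass, soil group D → CN(II) = 78
AMC II — tabulated CN = 78 applies directly.
Retention S: 1000/CN − 10 with CN=78.000 → S = 110/39 ≈ 2.821 in
Ia = 0.2S: 0.2·2.821 = 0.564 in (exactly 22/39)
P − Ia = 7.870 − 0.564 = 28493/3900 ≈ 7.306 in (> 0, runoff occurs)
Q: (28493/3900)² ÷ (39493/3900) = 811851049/154022700 in (≈ 5.271 in)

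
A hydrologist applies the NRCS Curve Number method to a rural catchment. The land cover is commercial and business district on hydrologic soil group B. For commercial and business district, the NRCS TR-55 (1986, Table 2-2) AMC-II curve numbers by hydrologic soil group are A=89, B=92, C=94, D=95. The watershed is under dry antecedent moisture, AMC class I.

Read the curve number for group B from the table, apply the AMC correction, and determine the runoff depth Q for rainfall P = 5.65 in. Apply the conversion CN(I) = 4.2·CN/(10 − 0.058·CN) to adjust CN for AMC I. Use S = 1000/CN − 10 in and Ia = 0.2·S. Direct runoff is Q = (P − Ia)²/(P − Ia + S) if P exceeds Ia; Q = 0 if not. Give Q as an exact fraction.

Q = 2558235241/681793140 in ≈ 3.752 in

NRCS table: commercial and business district, soil group B → CN(II) = 92
Adjust CN=92 to AMC I: 4.2·92/(10 − 0.058·92) → (1932/5) ÷ (583/125) = 48300/583 ≈ 82.847
S = 1000/(48300/583) − 10 = 1000/483 in ≈ 2.070 in
Initial abstraction Ia = S/5 = (1000/483)/5 = 200/483 ≈ 0.414 in
P − Ia = 5.650 − 0.414 = 50579/9660 ≈ 5.236 in (> 0, runoff occurs)
Q: (50579/9660)² ÷ (70579/9660) = 2558235241/681793140 in (≈ 3.752 in)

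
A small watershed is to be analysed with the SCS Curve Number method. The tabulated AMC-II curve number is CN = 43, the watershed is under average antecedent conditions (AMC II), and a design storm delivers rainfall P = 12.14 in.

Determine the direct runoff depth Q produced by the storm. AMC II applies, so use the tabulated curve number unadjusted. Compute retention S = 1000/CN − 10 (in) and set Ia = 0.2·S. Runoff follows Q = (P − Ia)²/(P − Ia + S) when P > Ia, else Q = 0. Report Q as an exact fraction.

Q = 416200801/105137150 in ≈ 3.959 in

Average conditions: CN = 43 (no AMC adjustment).
Max retention: S = 1000/43 − 10 = 570/43 in (≈ 13.256 in)
Ia = 0.2S: 0.2·13.256 = 2.651 in (exactly 114/43)
P − Ia = 12.140 − 2.651 = 20401/2150 ≈ 9.489 in (> 0, runoff occurs)
Runoff Q = (P−Ia)²/(P−Ia+S) = (9.489)²/(9.489+13.256) = 416200801/105137150 ≈ 3.959 in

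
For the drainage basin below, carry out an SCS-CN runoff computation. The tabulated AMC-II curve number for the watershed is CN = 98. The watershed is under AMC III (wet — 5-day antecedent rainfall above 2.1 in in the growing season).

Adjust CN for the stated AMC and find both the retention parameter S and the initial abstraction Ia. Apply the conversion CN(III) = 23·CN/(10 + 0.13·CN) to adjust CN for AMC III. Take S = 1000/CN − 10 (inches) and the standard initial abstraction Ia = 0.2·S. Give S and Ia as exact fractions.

Adjust CN=98 to AMC III: 23·98/(10 + 0.13·98) → 2254 ÷ (1137/50) = 112700/1137 ≈ 99.120
S = 1000/(112700/1137) − 10 = 100/1127 in ≈ 0.089 in
Initial abstraction Ia = S/5 = (100/1127)/5 = 20/1127 ≈ 0.018 in

S = 100/1127 in ≈ 0.089 in; Ia = 20/1127 in ≈ 0.018 in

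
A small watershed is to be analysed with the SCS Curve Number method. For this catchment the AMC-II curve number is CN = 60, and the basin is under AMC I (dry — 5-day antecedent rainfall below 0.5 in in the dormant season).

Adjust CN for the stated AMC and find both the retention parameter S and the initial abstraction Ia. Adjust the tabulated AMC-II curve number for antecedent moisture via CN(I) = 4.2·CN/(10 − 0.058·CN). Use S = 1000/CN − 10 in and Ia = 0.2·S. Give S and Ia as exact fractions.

S = 1000/63 in ≈ 15.873 in; Ia = 200/63 in ≈ 3.175 in

Adjust CN=60 to AMC I: 4.2·60/(10 − 0.058·60) → 252 ÷ (163/25) = 6300/163 ≈ 38.650
S = 1000/(6300/163) − 10 = 1000/63 in ≈ 15.873 in
Initial abstraction Ia = S/5 = (1000/63)/5 = 200/63 ≈ 3.175 in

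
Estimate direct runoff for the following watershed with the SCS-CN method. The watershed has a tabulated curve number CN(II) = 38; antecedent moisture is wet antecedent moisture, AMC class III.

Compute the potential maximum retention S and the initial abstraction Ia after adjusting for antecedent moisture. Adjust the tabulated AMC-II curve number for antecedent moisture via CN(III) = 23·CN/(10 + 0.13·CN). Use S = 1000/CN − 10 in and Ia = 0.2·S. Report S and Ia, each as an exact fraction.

S = 3100/437 in ≈ 7.094 in; Ia = 620/437 in ≈ 1.419 in

Wet (AMC III): CN(III) = 23·38/(10 + 0.13·38) = 874/(747/50) = 43700/747 ≈ 58.501
Max retention: S = 1000/(43700/747) − 10 = 3100/437 in (≈ 7.094 in)
Ia = 0.2·(3100/437) = 620/437 in ≈ 1.419 in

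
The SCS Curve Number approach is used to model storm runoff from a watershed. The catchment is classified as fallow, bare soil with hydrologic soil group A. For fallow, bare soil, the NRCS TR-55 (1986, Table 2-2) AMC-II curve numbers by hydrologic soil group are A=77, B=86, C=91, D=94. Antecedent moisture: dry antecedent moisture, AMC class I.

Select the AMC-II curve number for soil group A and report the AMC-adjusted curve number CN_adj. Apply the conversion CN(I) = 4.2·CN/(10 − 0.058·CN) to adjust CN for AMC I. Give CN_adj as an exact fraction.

NRCS table: fallow, bare soil, soil group A → CN(II) = 77
Dry (AMC I): CN(I) = 4.2·77/(10 − 0.058·77) = (1617/5)/(2767/500) = 161700/2767 ≈ 58.439

CN_adj = 161700/2767 ≈ 58.439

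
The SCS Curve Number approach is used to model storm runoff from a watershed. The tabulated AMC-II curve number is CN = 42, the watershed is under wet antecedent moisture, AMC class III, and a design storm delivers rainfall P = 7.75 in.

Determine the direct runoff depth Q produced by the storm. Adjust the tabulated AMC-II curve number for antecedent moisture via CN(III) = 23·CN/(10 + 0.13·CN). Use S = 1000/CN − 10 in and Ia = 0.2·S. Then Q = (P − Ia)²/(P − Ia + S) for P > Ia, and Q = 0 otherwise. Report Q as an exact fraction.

Q = 160098409/46856796 in ≈ 3.417 in

Adjust CN=42 to AMC III: 23·42/(10 + 0.13·42) → 966 ÷ (773/50) = 48300/773 ≈ 62.484
Retention S: 1000/CN − 10 with CN=62.484 → S = 2900/483 ≈ 6.004 in
Initial abstraction Ia = S/5 = (2900/483)/5 = 580/483 ≈ 1.201 in
Excess rainfall: 7.750 − 1.201 = 6.549 in; P > Ia so Q > 0
Runoff Q = (P−Ia)²/(P−Ia+S) = (6.549)²/(6.549+6.004) = 160098409/46856796 ≈ 3.417 in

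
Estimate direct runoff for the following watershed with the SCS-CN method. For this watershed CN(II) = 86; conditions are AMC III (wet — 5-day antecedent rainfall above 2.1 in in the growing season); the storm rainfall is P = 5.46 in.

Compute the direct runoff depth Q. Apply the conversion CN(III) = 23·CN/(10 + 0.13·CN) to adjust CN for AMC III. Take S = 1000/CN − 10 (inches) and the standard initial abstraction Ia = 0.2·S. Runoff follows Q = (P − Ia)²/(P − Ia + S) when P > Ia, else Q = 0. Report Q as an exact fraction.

Q = 9881060287/2105135950 in ≈ 4.694 in

CN(III) from CN(II)=86: (23·86)/(10 + 0.13·86) = 98900/1059 ≈ 93.390
Retention S: 1000/CN − 10 with CN=93.390 → S = 700/989 ≈ 0.708 in
Ia = 0.2·(700/989) = 140/989 in ≈ 0.142 in
Excess rainfall: 5.460 − 0.142 = 5.318 in; P > Ia so Q > 0
Q = (262997/49450)²/((262997/49450) + 700/989) = (69167422009/2445302500)/(297997/49450) = 9881060287/2105135950 in ≈ 4.694 in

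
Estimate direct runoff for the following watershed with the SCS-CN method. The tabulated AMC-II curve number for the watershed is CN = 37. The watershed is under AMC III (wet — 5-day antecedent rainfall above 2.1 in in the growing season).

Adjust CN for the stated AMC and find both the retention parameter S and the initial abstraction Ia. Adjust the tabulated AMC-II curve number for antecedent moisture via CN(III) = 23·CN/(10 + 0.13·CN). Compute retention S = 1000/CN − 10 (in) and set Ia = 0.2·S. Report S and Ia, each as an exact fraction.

S = 6300/851 in ≈ 7.403 in; Ia = 1260/851 in ≈ 1.481 in

Adjust CN=37 to AMC III: 23·37/(10 + 0.13·37) → 851 ÷ (1481/100) = 85100/1481 ≈ 57.461
S = 1000/(85100/1481) − 10 = 6300/851 in ≈ 7.403 in
Initial abstraction Ia = S/5 = (6300/851)/5 = 1260/851 ≈ 1.481 in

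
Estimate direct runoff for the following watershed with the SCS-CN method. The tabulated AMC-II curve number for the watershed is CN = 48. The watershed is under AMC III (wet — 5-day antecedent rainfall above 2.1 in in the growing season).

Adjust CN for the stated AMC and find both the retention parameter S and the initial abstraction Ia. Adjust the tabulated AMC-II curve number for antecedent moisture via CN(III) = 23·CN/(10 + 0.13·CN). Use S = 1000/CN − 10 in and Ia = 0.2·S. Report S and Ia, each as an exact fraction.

Wet (AMC III): CN(III) = 23·48/(10 + 0.13·48) = 1104/(406/25) = 13800/203 ≈ 67.980
Retention S: 1000/CN − 10 with CN=67.980 → S = 325/69 ≈ 4.710 in
Ia = 0.2S: 0.2·4.710 = 0.942 in (exactly 65/69)

S = 325/69 in ≈ 4.710 in; Ia = 65/69 in ≈ 0.942 in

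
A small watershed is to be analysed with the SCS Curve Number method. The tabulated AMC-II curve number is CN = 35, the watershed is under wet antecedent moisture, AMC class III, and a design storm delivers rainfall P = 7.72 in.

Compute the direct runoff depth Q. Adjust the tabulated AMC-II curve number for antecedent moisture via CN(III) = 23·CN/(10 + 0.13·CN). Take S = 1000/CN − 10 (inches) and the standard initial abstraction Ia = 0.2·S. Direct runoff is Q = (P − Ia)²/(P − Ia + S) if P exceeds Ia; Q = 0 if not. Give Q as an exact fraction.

Q = 603832329/229718825 in ≈ 2.629 in

Wet (AMC III): CN(III) = 23·35/(10 + 0.13·35) = 805/(291/20) = 16100/291 ≈ 55.326
Retention S: 1000/CN − 10 with CN=55.326 → S = 1300/161 ≈ 8.075 in
Initial abstraction Ia = S/5 = (1300/161)/5 = 260/161 ≈ 1.615 in
Excess rainfall: 7.720 − 1.615 = 6.105 in; P > Ia so Q > 0
Runoff Q = (P−Ia)²/(P−Ia+S) = (6.105)²/(6.105+8.075) = 603832329/229718825 ≈ 2.629 in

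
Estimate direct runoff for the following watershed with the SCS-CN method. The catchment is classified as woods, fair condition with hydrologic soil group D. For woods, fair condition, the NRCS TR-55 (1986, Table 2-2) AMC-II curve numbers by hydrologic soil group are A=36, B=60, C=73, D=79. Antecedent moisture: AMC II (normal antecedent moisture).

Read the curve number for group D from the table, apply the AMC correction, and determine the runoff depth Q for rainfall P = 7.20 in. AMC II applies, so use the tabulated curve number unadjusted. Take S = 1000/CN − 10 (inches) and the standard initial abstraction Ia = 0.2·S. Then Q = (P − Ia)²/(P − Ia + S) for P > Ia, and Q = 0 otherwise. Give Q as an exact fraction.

Q = 578163/121265 in ≈ 4.768 in

NRCS table: woods, fair condition, soil group D → CN(II) = 79
CN(II) = 79; AMC II needs no correction.
S = 1000/79 − 10 = 210/79 in ≈ 2.658 in
Ia = 0.2·(210/79) = 42/79 in ≈ 0.532 in
Since P=7.200 > Ia=0.532: effective rainfall P−Ia = 2634/395 in
Runoff Q = (P−Ia)²/(P−Ia+S) = (6.668)²/(6.668+2.658) = 578163/121265 ≈ 4.768 in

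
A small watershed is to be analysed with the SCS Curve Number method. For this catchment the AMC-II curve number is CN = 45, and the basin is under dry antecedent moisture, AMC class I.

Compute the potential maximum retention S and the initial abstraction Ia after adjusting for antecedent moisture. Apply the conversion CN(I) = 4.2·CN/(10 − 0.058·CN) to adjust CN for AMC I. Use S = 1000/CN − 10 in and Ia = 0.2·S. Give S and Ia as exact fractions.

S = 5500/189 in ≈ 29.101 in; Ia = 1100/189 in ≈ 5.820 in

Dry (AMC I): CN(I) = 4.2·45/(10 − 0.058·45) = 189/(739/100) = 18900/739 ≈ 25.575
S = 1000/(18900/739) − 10 = 5500/189 in ≈ 29.101 in
Initial abstraction Ia = S/5 = (5500/189)/5 = 1100/189 ≈ 5.820 in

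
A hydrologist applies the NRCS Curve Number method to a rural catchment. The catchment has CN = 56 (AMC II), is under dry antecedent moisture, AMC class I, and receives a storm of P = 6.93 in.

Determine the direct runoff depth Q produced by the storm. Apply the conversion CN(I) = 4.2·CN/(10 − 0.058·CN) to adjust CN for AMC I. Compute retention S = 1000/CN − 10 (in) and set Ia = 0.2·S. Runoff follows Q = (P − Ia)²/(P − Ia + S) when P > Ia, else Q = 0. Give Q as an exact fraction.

CN(I) from CN(II)=56: (4.2·56)/(10 − 0.058·56) = 7350/211 ≈ 34.834
Max retention: S = 1000/(7350/211) − 10 = 2750/147 in (≈ 18.707 in)
Ia = 0.2·(2750/147) = 550/147 in ≈ 3.741 in
Excess rainfall: 6.930 − 3.741 = 3.189 in; P > Ia so Q > 0
Runoff Q = (P−Ia)²/(P−Ia+S) = (3.189)²/(3.189+18.707) = 199717331/430136700 ≈ 0.464 in

Q = 199717331/430136700 in ≈ 0.464 in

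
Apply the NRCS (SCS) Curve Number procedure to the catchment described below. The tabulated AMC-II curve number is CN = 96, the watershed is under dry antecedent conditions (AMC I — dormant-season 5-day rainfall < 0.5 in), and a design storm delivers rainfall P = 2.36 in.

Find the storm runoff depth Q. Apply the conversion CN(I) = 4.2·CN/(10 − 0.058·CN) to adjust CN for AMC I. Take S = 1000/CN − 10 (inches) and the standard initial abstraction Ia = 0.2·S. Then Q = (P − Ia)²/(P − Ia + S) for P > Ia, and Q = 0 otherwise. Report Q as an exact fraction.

Adjust CN=96 to AMC I: 4.2·96/(10 − 0.058·96) → (2016/5) ÷ (554/125) = 25200/277 ≈ 90.975
Retention S: 1000/CN − 10 with CN=90.975 → S = 125/126 ≈ 0.992 in
Ia = 0.2S: 0.2·0.992 = 0.198 in (exactly 25/126)
Excess rainfall: 2.360 − 0.198 = 2.162 in; P > Ia so Q > 0
Q: (6809/3150)² ÷ (4967/1575) = 46362481/31292100 in (≈ 1.482 in)

Q = 46362481/31292100 in ≈ 1.482 in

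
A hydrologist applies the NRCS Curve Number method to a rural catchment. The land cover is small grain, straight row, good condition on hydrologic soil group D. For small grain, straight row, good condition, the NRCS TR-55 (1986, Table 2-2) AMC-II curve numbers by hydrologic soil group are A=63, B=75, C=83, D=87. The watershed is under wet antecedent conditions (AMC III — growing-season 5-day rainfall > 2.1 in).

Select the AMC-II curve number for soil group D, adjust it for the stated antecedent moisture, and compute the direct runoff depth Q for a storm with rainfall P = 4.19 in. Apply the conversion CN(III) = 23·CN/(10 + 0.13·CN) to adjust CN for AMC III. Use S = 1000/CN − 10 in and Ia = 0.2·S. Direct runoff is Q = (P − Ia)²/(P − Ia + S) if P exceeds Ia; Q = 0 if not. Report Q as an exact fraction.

Q = 660024631561/188578041900 in ≈ 3.500 in

NRCS table: small grain, straight row, good condition, soil group D → CN(II) = 87
CN(III) from CN(II)=87: (23·87)/(10 + 0.13·87) = 200100/2131 ≈ 93.900
Max retention: S = 1000/(200100/2131) − 10 = 1300/2001 in (≈ 0.650 in)
Ia = 0.2S: 0.2·0.650 = 0.130 in (exactly 260/2001)
P − Ia = 4.190 − 0.130 = 812419/200100 ≈ 4.060 in (> 0, runoff occurs)
Q = (812419/200100)²/((812419/200100) + 1300/2001) = (660024631561/40040010000)/(942419/200100) = 660024631561/188578041900 in ≈ 3.500 in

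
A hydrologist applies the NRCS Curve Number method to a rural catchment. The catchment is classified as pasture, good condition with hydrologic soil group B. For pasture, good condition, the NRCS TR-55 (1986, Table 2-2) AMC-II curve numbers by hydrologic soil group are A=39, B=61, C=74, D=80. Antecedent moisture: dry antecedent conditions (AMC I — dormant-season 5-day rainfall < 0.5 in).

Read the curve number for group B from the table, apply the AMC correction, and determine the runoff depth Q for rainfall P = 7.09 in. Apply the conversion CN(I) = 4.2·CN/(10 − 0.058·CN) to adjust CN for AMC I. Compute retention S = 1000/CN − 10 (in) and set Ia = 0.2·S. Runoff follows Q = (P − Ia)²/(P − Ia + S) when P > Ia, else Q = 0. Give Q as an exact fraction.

Q = 29840144049/35131126100 in ≈ 0.849 in

NRCS table: pasture, good condition, soil group B → CN(II) = 61
Dry (AMC I): CN(I) = 4.2·61/(10 − 0.058·61) = (1281/5)/(3231/500) = 42700/1077 ≈ 39.647
Max retention: S = 1000/(42700/1077) − 10 = 6500/427 in (≈ 15.222 in)
Initial abstraction Ia = S/5 = (6500/427)/5 = 1300/427 ≈ 3.044 in
Excess rainfall: 7.090 − 3.044 = 4.046 in; P > Ia so Q > 0
Q: (172743/42700)² ÷ (822743/42700) = 29840144049/35131126100 in (≈ 0.849 in)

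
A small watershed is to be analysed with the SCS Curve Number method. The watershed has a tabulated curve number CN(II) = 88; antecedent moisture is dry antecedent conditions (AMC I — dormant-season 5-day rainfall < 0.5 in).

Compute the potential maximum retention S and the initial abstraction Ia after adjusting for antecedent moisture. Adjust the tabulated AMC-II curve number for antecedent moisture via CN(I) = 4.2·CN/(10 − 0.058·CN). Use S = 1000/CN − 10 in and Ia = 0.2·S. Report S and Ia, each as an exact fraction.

Dry (AMC I): CN(I) = 4.2·88/(10 − 0.058·88) = (1848/5)/(612/125) = 3850/51 ≈ 75.490
S = 1000/(3850/51) − 10 = 250/77 in ≈ 3.247 in
Initial abstraction Ia = S/5 = (250/77)/5 = 50/77 ≈ 0.649 in

S = 250/77 in ≈ 3.247 in; Ia = 50/77 in ≈ 0.649 in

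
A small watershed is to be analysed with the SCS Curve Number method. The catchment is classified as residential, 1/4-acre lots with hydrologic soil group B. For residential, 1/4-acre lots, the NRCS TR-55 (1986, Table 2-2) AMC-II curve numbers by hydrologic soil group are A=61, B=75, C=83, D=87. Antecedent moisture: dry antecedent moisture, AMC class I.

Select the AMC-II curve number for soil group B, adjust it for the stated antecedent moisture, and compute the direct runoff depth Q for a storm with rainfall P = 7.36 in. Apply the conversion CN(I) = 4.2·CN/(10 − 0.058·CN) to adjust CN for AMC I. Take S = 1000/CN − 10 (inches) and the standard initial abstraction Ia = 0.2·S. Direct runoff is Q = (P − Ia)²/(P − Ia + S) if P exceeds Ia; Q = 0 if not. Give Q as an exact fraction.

Q = 10333058/4250925 in ≈ 2.431 in

NRCS table: residential, 1/4-acre lots, soil group B → CN(II) = 75
CN(I) from CN(II)=75: (4.2·75)/(10 − 0.058·75) = 6300/113 ≈ 55.752
Retention S: 1000/CN − 10 with CN=55.752 → S = 500/63 ≈ 7.937 in
Ia = 0.2S: 0.2·7.937 = 1.587 in (exactly 100/63)
P − Ia = 7.360 − 1.587 = 9092/1575 ≈ 5.773 in (> 0, runoff occurs)
Q = (9092/1575)²/((9092/1575) + 500/63) = (82664464/2480625)/(21592/1575) = 10333058/4250925 in ≈ 2.431 in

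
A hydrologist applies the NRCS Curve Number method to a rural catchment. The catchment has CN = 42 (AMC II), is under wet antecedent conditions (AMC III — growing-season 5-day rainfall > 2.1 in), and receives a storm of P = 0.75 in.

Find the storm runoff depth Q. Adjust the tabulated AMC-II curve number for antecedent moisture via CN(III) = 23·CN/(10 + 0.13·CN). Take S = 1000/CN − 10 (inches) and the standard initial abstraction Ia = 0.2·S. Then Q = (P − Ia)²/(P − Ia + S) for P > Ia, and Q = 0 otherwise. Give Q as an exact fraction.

CN(III) from CN(II)=42: (23·42)/(10 + 0.13·42) = 48300/773 ≈ 62.484
Retention S: 1000/CN − 10 with CN=62.484 → S = 2900/483 ≈ 6.004 in
Ia = 0.2S: 0.2·6.004 = 1.201 in (exactly 580/483)
P = 0.750 ≤ Ia = 1.201 in: entire storm abstracted, Q = 0.

Q = 0 in ≈ 0.000 in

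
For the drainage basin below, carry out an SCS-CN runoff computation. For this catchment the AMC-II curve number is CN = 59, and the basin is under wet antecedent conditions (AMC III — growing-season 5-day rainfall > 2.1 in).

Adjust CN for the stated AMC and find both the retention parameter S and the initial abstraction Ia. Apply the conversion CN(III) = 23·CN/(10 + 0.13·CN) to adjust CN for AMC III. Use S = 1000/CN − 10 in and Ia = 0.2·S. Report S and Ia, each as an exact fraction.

Adjust CN=59 to AMC III: 23·59/(10 + 0.13·59) → 1357 ÷ (1767/100) = 135700/1767 ≈ 76.797
Retention S: 1000/CN − 10 with CN=76.797 → S = 4100/1357 ≈ 3.021 in
Initial abstraction Ia = S/5 = (4100/1357)/5 = 820/1357 ≈ 0.604 in

S = 4100/1357 in ≈ 3.021 in; Ia = 820/1357 in ≈ 0.604 in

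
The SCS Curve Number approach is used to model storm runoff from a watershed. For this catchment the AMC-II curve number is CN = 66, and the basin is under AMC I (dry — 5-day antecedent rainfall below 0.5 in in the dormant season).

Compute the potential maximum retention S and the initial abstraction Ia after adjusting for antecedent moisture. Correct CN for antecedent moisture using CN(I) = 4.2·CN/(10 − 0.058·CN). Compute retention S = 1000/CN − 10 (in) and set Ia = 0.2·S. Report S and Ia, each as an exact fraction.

Dry (AMC I): CN(I) = 4.2·66/(10 − 0.058·66) = (1386/5)/(1543/250) = 69300/1543 ≈ 44.913
Retention S: 1000/CN − 10 with CN=44.913 → S = 8500/693 ≈ 12.266 in
Ia = 0.2S: 0.2·12.266 = 2.453 in (exactly 1700/693)

S = 8500/693 in ≈ 12.266 in; Ia = 1700/693 in ≈ 2.453 in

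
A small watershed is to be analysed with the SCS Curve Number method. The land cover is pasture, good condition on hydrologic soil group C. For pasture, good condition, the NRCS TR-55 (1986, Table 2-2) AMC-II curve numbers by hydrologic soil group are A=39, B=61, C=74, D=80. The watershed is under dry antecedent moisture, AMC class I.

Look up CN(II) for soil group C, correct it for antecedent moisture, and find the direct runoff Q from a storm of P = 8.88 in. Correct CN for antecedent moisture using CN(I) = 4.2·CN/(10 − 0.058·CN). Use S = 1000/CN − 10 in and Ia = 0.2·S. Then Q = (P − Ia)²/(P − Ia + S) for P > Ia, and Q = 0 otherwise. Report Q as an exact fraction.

NRCS table: pasture, good condition, soil group C → CN(II) = 74
CN(I) from CN(II)=74: (4.2·74)/(10 − 0.058·74) = 77700/1427 ≈ 54.450
S = 1000/(77700/1427) − 10 = 6500/777 in ≈ 8.366 in
Ia = 0.2S: 0.2·8.366 = 1.673 in (exactly 1300/777)
Excess rainfall: 8.880 − 1.673 = 7.207 in; P > Ia so Q > 0
Q = (139994/19425)²/((139994/19425) + 6500/777) = (19598320036/377330625)/(302494/19425) = 9799160018/2937972975 in ≈ 3.335 in

Q = 9799160018/2937972975 in ≈ 3.335 in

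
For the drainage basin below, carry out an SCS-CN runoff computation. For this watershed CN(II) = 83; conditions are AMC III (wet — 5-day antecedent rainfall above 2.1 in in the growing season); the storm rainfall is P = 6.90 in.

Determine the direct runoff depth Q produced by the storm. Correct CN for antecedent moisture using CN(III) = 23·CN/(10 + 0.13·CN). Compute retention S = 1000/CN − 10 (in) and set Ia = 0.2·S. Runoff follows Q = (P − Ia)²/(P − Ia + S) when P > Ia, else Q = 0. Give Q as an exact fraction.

Wet (AMC III): CN(III) = 23·83/(10 + 0.13·83) = 1909/(2079/100) = 190900/2079 ≈ 91.823
S = 1000/(190900/2079) − 10 = 1700/1909 in ≈ 0.891 in
Ia = 0.2S: 0.2·0.891 = 0.178 in (exactly 340/1909)
P − Ia = 6.900 − 0.178 = 128321/19090 ≈ 6.722 in (> 0, runoff occurs)
Q: (128321/19090)² ÷ (145321/19090) = 16466279041/2774177890 in (≈ 5.936 in)

Q = 16466279041/2774177890 in ≈ 5.936 in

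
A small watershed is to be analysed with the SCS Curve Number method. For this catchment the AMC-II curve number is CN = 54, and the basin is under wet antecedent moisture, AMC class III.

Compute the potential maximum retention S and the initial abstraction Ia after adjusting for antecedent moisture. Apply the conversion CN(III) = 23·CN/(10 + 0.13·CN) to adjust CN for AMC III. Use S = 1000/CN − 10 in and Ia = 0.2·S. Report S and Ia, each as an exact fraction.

Adjust CN=54 to AMC III: 23·54/(10 + 0.13·54) → 1242 ÷ (851/50) = 2700/37 ≈ 72.973
S = 1000/(2700/37) − 10 = 100/27 in ≈ 3.704 in
Ia = 0.2S: 0.2·3.704 = 0.741 in (exactly 20/27)

S = 100/27 in ≈ 3.704 in; Ia = 20/27 in ≈ 0.741 in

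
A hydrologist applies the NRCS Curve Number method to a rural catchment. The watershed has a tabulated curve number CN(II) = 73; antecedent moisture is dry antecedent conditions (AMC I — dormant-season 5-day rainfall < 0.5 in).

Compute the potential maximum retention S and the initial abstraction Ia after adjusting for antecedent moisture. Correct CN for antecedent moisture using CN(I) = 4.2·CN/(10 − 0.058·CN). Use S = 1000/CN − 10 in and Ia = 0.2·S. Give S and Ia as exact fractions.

Dry (AMC I): CN(I) = 4.2·73/(10 − 0.058·73) = (1533/5)/(2883/500) = 51100/961 ≈ 53.174
Retention S: 1000/CN − 10 with CN=53.174 → S = 4500/511 ≈ 8.806 in
Ia = 0.2·(4500/511) = 900/511 in ≈ 1.761 in

S = 4500/511 in ≈ 8.806 in; Ia = 900/511 in ≈ 1.761 in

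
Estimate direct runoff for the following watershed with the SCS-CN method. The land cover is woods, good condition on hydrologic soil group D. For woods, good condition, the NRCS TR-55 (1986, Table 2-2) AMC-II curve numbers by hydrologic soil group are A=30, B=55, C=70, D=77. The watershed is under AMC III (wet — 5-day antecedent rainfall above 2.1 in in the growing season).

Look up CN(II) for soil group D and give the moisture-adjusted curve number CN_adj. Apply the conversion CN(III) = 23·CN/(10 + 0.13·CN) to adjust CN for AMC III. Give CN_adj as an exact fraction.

NRCS table: woods, good condition, soil group D → CN(II) = 77
Adjust CN=77 to AMC III: 23·77/(10 + 0.13·77) → 1771 ÷ (2001/100) = 7700/87 ≈ 88.506

CN_adj = 7700/87 ≈ 88.506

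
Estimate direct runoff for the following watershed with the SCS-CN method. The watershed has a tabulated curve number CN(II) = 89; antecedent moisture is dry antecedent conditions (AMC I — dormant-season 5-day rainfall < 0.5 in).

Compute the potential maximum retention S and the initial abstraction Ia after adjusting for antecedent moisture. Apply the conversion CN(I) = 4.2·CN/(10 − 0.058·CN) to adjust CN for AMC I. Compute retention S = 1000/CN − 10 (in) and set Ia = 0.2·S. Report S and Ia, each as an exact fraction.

CN(I) from CN(II)=89: (4.2·89)/(10 − 0.058·89) = 186900/2419 ≈ 77.263
Retention S: 1000/CN − 10 with CN=77.263 → S = 5500/1869 ≈ 2.943 in
Ia = 0.2·(5500/1869) = 1100/1869 in ≈ 0.589 in

S = 5500/1869 in ≈ 2.943 in; Ia = 1100/1869 in ≈ 0.589 in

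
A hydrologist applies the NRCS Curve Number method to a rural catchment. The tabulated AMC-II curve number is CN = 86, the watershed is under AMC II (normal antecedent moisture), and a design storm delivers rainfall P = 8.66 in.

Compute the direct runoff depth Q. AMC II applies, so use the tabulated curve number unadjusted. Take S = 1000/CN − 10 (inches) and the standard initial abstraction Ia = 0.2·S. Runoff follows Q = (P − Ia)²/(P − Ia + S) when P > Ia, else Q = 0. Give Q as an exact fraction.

Average conditions: CN = 86 (no AMC adjustment).
Max retention: S = 1000/86 − 10 = 70/43 in (≈ 1.628 in)
Initial abstraction Ia = S/5 = (70/43)/5 = 14/43 ≈ 0.326 in
Excess rainfall: 8.660 − 0.326 = 8.334 in; P > Ia so Q > 0
Runoff Q = (P−Ia)²/(P−Ia+S) = (8.334)²/(8.334+1.628) = 321090561/46050850 ≈ 6.973 in

Q = 321090561/46050850 in ≈ 6.973 in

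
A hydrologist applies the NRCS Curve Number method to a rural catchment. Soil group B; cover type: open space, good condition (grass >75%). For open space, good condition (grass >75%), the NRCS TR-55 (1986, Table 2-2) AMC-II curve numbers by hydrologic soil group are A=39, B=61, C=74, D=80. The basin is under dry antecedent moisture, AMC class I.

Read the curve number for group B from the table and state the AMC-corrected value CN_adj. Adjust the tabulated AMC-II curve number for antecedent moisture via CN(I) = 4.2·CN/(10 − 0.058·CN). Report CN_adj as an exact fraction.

CN_adj = 42700/1077 ≈ 39.647

NRCS table: open space, good condition (grass >75%), soil group B → CN(II) = 61
Adjust CN=61 to AMC I: 4.2·61/(10 − 0.058·61) → (1281/5) ÷ (3231/500) = 42700/1077 ≈ 39.647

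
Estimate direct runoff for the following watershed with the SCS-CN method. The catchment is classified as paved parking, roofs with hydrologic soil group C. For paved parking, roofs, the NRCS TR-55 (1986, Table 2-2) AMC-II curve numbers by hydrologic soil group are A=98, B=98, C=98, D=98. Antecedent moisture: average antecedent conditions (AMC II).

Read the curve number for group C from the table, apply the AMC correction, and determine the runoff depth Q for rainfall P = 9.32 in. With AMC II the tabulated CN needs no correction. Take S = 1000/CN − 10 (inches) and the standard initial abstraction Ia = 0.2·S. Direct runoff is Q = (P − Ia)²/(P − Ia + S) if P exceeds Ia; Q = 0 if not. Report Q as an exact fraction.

NRCS table: paved parking, roofs, soil group C → CN(II) = 98
Average conditions: CN = 98 (no AMC adjustment).
S = 1000/98 − 10 = 10/49 in ≈ 0.204 in
Ia = 0.2S: 0.2·0.204 = 0.041 in (exactly 2/49)
Excess rainfall: 9.320 − 0.041 = 9.279 in; P > Ia so Q > 0
Q: (11367/1225)² ÷ (11617/1225) = 129208689/14230825 in (≈ 9.079 in)

Q = 129208689/14230825 in ≈ 9.079 in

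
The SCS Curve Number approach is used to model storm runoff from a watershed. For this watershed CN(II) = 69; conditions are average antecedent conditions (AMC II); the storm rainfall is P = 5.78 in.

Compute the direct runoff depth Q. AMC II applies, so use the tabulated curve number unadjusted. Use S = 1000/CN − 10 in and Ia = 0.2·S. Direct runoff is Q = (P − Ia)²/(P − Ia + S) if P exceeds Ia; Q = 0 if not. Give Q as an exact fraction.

CN(II) = 69; AMC II needs no correction.
Max retention: S = 1000/69 − 10 = 310/69 in (≈ 4.493 in)
Ia = 0.2S: 0.2·4.493 = 0.899 in (exactly 62/69)
P − Ia = 5.780 − 0.899 = 16841/3450 ≈ 4.881 in (> 0, runoff occurs)
Q: (16841/3450)² ÷ (32341/3450) = 283619281/111576450 in (≈ 2.542 in)

Q = 283619281/111576450 in ≈ 2.542 in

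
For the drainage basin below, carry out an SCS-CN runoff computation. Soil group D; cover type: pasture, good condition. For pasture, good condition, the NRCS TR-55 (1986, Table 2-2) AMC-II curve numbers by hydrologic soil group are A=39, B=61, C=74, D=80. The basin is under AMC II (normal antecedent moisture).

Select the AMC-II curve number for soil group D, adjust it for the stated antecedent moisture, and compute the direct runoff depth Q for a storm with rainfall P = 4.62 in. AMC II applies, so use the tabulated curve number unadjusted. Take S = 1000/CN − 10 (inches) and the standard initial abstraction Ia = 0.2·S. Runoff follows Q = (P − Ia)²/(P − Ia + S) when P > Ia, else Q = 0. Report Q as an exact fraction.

NRCS table: pasture, good condition, soil group D → CN(II) = 80
CN(II) = 80; AMC II needs no correction.
Max retention: S = 1000/80 − 10 = 5/2 in (≈ 2.500 in)
Ia = 0.2·(5/2) = 1/2 in ≈ 0.500 in
Excess rainfall: 4.620 − 0.500 = 4.120 in; P > Ia so Q > 0
Q = (103/25)²/((103/25) + 5/2) = (10609/625)/(331/50) = 21218/8275 in ≈ 2.564 in

Q = 21218/8275 in ≈ 2.564 in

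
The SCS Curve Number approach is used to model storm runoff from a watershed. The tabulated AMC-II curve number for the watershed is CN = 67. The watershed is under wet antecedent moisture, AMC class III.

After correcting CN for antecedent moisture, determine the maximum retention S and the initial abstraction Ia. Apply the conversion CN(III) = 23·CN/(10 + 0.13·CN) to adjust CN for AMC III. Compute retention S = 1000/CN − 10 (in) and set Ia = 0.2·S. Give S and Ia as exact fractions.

Wet (AMC III): CN(III) = 23·67/(10 + 0.13·67) = 1541/(1871/100) = 154100/1871 ≈ 82.362
S = 1000/(154100/1871) − 10 = 3300/1541 in ≈ 2.141 in
Ia = 0.2·(3300/1541) = 660/1541 in ≈ 0.428 in

S = 3300/1541 in ≈ 2.141 in; Ia = 660/1541 in ≈ 0.428 in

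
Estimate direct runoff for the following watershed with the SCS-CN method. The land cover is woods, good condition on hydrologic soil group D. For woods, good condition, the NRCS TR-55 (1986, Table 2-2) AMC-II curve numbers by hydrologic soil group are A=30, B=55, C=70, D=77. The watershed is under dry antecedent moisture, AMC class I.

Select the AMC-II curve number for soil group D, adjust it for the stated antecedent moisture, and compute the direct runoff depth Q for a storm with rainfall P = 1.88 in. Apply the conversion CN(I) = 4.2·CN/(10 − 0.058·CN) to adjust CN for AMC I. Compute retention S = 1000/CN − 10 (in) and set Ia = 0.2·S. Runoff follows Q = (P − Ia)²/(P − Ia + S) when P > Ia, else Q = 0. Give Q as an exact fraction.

Q = 342213001/12370009575 in ≈ 0.028 in

NRCS table: woods, good condition, soil group D → CN(II) = 77
Dry (AMC I): CN(I) = 4.2·77/(10 − 0.058·77) = (1617/5)/(2767/500) = 161700/2767 ≈ 58.439
Retention S: 1000/CN − 10 with CN=58.439 → S = 11500/1617 ≈ 7.112 in
Ia = 0.2·(11500/1617) = 2300/1617 in ≈ 1.422 in
Excess rainfall: 1.880 − 1.422 = 0.458 in; P > Ia so Q > 0
Q = (18499/40425)²/((18499/40425) + 11500/1617) = (342213001/1634180625)/(305999/40425) = 342213001/12370009575 in ≈ 0.028 in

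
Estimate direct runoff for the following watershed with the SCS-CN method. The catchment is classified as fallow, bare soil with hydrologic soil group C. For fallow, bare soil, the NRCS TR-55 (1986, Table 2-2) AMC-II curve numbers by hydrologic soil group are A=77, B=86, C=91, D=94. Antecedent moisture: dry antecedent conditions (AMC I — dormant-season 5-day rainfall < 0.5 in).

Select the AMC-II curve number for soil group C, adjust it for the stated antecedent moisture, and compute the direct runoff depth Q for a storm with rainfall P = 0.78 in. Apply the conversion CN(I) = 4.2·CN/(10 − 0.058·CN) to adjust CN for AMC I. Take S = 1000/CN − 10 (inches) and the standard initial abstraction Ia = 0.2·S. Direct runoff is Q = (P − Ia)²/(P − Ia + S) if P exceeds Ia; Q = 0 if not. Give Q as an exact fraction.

Q = 10764961/300249950 in ≈ 0.036 in

NRCS table: fallow, bare soil, soil group C → CN(II) = 91
CN(I) from CN(II)=91: (4.2·91)/(10 − 0.058·91) = 63700/787 ≈ 80.940
S = 1000/(63700/787) − 10 = 1500/637 in ≈ 2.355 in
Ia = 0.2S: 0.2·2.355 = 0.471 in (exactly 300/637)
Excess rainfall: 0.780 − 0.471 = 0.309 in; P > Ia so Q > 0
Q = (9843/31850)²/((9843/31850) + 1500/637) = (96884649/1014422500)/(84843/31850) = 10764961/300249950 in ≈ 0.036 in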